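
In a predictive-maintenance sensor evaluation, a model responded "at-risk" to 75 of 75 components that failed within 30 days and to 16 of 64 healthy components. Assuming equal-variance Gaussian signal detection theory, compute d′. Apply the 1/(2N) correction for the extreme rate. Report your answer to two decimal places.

d′ = 3.15

The hit rate is 75/75 = 1, so apply the 1/(2N) correction: H → 1 − 1/(2·75) = 0.99333.
z(H) = z(0.99333) = 2.475
z(FA) = z(0.25000) = -0.674
d' = 2.475 − (-0.674) = 3.149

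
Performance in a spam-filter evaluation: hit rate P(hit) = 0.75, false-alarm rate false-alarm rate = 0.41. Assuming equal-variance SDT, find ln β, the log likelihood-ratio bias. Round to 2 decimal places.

z(H) = z(0.75) = 0.674
z(FA) = z(0.41) = -0.228
ln β = −½·[z(H)² − z(FA)²] = −0.5 × (0.454 − 0.052) = -0.201

ln β = -0.20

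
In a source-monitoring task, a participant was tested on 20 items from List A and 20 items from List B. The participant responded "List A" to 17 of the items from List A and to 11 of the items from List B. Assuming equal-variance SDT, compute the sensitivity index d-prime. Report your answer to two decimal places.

d-prime = 0.91

H = 17/20 = 0.8500
FA = 11/20 = 0.5500
z(0.8500) = 1.036, z(0.5500) = 0.126
d' = z(H) − z(FA) = 1.036 − 0.126 = 0.910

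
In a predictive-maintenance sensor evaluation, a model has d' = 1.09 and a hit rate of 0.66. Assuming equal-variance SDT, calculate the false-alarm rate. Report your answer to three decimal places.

z(hit rate) = z(0.66) = 0.4125
z(FA) = z(H) − d' = 0.4125 − 1.09 = -0.6775
false-alarm rate = Φ(-0.6775) = 0.2490

false-alarm rate = 0.249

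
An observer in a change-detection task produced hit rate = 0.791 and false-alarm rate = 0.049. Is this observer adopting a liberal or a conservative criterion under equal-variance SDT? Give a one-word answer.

z(H) = 0.810, z(FA) = -1.655
c = −½·(z(H) + z(FA)) = 0.4225
c > 0 → conservative criterion (biased toward responding “no”).

conservative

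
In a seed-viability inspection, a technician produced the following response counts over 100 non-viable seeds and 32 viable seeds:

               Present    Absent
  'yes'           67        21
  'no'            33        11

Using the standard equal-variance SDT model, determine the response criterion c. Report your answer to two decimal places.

H = 67/100 = 0.6700
FA = 21/32 = 0.6562
Φ⁻¹(H) = 0.440
Φ⁻¹(FA) = 0.402
c = −½·[z(H) + z(FA)] = −0.5 × (0.440 + 0.402) = -0.421

c = -0.42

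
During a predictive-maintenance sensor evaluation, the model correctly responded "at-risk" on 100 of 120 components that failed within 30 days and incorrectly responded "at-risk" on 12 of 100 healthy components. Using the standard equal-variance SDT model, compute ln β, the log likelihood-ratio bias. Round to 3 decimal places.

H = 100/120 = 0.8333
FA = 12/100 = 0.1200
z(H) = z(0.8333) = 0.9673
z(FA) = z(0.1200) = -1.1750
ln β = −½·[z(H)² − z(FA)²] = −0.5 × (0.9357 − 1.3806) = 0.22245

ln β = 0.222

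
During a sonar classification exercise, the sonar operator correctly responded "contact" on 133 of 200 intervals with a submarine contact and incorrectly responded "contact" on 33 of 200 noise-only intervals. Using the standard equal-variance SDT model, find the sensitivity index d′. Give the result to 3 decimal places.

H = 133/200 = 0.6650
FA = 33/200 = 0.1650
z(H) = 0.4261
z(FA) = -0.9741
d' = z(H) − z(FA) = 0.4261 − (-0.9741) = 1.4002

d′ = 1.400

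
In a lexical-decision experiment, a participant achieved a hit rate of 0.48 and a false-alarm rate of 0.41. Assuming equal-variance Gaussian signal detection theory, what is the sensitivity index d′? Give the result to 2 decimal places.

d′ = 0.18

z(H) = -0.050
z(FA) = -0.228
d' = z(H) − z(FA) = -0.050 − (-0.228) = 0.178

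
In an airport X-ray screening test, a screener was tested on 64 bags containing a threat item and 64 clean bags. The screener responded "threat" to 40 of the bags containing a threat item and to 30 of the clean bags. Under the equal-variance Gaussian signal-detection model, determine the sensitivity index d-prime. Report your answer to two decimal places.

d-prime = 0.40

H = 40/64 = 0.6250
FA = 30/64 = 0.4688
z(0.6250) = 0.319, z(0.4688) = -0.078
d' = z(H) − z(FA) = 0.319 − (-0.078) = 0.397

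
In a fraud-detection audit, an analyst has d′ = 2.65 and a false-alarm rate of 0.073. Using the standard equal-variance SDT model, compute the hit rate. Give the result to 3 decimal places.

z(false-alarm rate) = z(0.073) = -1.4538
z(H) = z(FA) + d' = -1.4538 + 2.65 = 1.1962
hit rate = Φ(1.1962) = 0.8842

hit rate = 0.884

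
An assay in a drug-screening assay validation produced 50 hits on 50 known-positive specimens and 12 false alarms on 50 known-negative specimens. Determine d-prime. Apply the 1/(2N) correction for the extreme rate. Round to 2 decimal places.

The hit rate is 50/50 = 1, so apply the 1/(2N) correction: H → 1 − 1/(2·50) = 0.99000.
z(H) = z(0.99000) = 2.326
z(FA) = z(0.24000) = -0.706
d' = 2.326 − (-0.706) = 3.032

d-prime = 3.03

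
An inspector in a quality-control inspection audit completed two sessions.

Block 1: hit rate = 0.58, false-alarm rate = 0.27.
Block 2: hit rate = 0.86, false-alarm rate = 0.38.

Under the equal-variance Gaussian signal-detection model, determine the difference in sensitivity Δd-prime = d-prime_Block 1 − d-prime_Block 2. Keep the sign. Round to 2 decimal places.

Δd-prime = -0.57

Block 1: z(0.58) = 0.202, z(0.27) = -0.613, d' = 0.815
Block 2: z(0.86) = 1.080, z(0.38) = -0.305, d' = 1.385
Δd' = d'_Block 1 − d'_Block 2 = 0.815 − 1.385 = -0.570
Block 2 has the higher sensitivity.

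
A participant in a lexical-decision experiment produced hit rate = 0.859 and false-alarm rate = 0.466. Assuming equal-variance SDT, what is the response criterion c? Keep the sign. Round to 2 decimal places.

z(H) = 1.076
z(FA) = -0.085
c = −½·[z(H) + z(FA)] = −0.5 × (1.076 + (-0.085)) = -0.4955
c < 0: the participant has a liberal response bias.

c = -0.50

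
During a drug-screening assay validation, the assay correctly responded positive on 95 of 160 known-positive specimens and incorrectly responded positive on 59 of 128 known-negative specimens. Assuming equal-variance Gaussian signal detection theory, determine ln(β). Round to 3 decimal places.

ln β = -0.023

H = 95/160 = 0.5938
FA = 59/128 = 0.4609
Φ⁻¹(0.5938) = 0.2373, Φ⁻¹(0.4609) = -0.0982
ln β = −½·[z(H)² − z(FA)²] = −0.5 × (0.0563 − 0.0096) = -0.02335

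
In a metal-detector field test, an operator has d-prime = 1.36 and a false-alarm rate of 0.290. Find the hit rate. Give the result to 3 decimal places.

z(false-alarm rate) = z(0.290) = -0.5534
z(H) = z(FA) + d' = -0.5534 + 1.36 = 0.8066
hit rate = Φ(0.8066) = 0.7901

hit rate = 0.790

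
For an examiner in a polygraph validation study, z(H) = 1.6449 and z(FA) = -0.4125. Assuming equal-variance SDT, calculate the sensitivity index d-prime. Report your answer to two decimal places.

d-prime = 2.06

d' = z(H) − z(FA) = 1.6449 − (-0.4125) = 2.0574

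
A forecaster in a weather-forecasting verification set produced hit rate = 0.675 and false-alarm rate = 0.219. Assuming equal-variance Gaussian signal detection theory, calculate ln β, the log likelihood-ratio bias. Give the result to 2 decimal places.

z(0.675) = 0.454, z(0.219) = -0.776
ln β = −½·[z(H)² − z(FA)²] = −0.5 × (0.206 − 0.602) = 0.198

ln β = 0.20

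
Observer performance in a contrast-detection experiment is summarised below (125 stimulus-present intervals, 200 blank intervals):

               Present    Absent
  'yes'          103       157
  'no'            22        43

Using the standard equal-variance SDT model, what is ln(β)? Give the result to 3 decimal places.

H = 103/125 = 0.8240
FA = 157/200 = 0.7850
z(0.8240) = 0.9307, z(0.7850) = 0.7892
ln β = −½·[z(H)² − z(FA)²] = −0.5 × (0.8662 − 0.6228) = -0.1217

ln β = -0.122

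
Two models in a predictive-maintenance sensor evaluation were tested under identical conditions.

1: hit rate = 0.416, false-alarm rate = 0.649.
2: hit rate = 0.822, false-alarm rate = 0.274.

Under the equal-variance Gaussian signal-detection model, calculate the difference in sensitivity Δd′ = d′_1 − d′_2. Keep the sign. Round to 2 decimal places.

Δd′ = -2.12

1: z(0.416) = -0.212, z(0.649) = 0.383, d' = -0.595
2: z(0.822) = 0.923, z(0.274) = -0.601, d' = 1.524
Δd' = d'_1 − d'_2 = -0.595 − 1.524 = -2.119
2 has the higher sensitivity.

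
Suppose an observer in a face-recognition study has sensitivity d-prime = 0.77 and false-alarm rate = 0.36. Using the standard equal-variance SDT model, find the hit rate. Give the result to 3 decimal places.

z(false-alarm rate) = z(0.36) = -0.3585
z(H) = z(FA) + d' = -0.3585 + 0.77 = 0.4115
hit rate = Φ(0.4115) = 0.6596

hit rate = 0.660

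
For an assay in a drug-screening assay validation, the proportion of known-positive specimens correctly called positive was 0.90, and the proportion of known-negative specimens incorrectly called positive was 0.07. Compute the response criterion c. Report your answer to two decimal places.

z(0.90) = 1.282, z(0.07) = -1.476
c = −½·[z(H) + z(FA)] = −0.5 × (1.282 + (-1.476)) = 0.097

c = 0.10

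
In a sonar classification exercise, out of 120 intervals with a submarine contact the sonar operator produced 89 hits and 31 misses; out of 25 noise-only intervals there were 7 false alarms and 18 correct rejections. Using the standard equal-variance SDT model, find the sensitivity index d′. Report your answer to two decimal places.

d′ = 1.23

H = 89/120 = 0.7417
FA = 7/25 = 0.2800
z(0.7417) = 0.6486, z(0.2800) = -0.5828
d' = z(H) − z(FA) = 0.6486 − (-0.5828) = 1.2314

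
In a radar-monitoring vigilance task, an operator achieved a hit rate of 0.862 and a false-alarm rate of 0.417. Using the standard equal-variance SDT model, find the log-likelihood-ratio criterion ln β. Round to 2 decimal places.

ln β = -0.57

z(0.862) = 1.089, z(0.417) = -0.210
ln β = −½·[z(H)² − z(FA)²] = −0.5 × (1.186 − 0.044) = -0.571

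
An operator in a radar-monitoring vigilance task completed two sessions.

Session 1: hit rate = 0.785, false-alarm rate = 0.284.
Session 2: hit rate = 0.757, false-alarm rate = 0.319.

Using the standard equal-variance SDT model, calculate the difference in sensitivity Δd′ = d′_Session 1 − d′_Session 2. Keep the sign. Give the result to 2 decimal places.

Session 1: z(0.785) = 0.789, z(0.284) = -0.571, d' = 1.360
Session 2: z(0.757) = 0.697, z(0.319) = -0.470, d' = 1.167
Δd' = d'_Session 1 − d'_Session 2 = 1.360 − 1.167 = 0.193
Session 1 has the higher sensitivity.

Δd′ = 0.19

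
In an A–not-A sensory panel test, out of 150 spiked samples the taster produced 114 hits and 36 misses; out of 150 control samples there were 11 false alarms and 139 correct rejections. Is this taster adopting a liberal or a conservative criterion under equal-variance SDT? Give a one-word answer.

conservative

z(H) = 0.706, z(FA) = -1.451
c = −½·(z(H) + z(FA)) = 0.3725
c > 0 → conservative criterion (biased toward responding “no”).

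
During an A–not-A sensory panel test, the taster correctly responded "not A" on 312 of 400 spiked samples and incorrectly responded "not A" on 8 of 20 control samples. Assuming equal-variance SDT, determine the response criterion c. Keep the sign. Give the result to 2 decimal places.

c = -0.26

H = 312/400 = 0.7800
FA = 8/20 = 0.4000
Φ⁻¹(0.7800) = 0.7722, Φ⁻¹(0.4000) = -0.2533
c = −½·[z(H) + z(FA)] = −0.5 × (0.7722 + (-0.2533)) = -0.25945
c < 0: the taster has a liberal response bias.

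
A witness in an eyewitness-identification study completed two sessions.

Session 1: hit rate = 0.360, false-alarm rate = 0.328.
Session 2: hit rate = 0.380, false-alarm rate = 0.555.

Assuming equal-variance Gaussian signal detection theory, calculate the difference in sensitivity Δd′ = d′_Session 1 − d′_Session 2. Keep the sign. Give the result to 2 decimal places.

Δd′ = 0.53

Session 1: z(0.360) = -0.358, z(0.328) = -0.445, d' = 0.087
Session 2: z(0.380) = -0.305, z(0.555) = 0.138, d' = -0.443
Δd' = d'_Session 1 − d'_Session 2 = 0.087 − (-0.443) = 0.530
Session 1 has the higher sensitivity.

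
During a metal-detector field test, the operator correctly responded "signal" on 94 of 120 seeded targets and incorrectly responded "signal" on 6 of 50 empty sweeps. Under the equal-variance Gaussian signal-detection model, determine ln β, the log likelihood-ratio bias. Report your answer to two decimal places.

H = 94/120 = 0.7833
FA = 6/50 = 0.1200
z(H) = z(0.7833) = 0.783
z(FA) = z(0.1200) = -1.175
ln β = −½·[z(H)² − z(FA)²] = −0.5 × (0.613 − 1.381) = 0.384

ln β = 0.38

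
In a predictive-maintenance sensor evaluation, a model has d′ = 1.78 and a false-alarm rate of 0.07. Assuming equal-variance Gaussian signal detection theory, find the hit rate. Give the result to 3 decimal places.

z(false-alarm rate) = z(0.07) = -1.4758
z(H) = z(FA) + d' = -1.4758 + 1.78 = 0.3042
hit rate = Φ(0.3042) = 0.6195

hit rate = 0.620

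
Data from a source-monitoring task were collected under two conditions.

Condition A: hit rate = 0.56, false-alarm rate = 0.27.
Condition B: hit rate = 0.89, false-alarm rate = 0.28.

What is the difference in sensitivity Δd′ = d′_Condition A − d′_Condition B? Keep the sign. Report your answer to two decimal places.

Condition A: z(0.56) = 0.151, z(0.27) = -0.613, d' = 0.764
Condition B: z(0.89) = 1.227, z(0.28) = -0.583, d' = 1.810
Δd' = d'_Condition A − d'_Condition B = 0.764 − 1.810 = -1.046
Condition B has the higher sensitivity.

Δd′ = -1.05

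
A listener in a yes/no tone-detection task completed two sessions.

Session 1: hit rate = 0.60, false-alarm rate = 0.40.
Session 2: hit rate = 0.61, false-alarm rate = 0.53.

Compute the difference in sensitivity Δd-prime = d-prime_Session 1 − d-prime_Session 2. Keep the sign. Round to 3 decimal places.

Session 1: z(0.60) = 0.2533, z(0.40) = -0.2533, d' = 0.5066
Session 2: z(0.61) = 0.2793, z(0.53) = 0.0753, d' = 0.2040
Δd' = d'_Session 1 − d'_Session 2 = 0.5066 − 0.2040 = 0.3026
Session 1 has the higher sensitivity.

Δd-prime = 0.303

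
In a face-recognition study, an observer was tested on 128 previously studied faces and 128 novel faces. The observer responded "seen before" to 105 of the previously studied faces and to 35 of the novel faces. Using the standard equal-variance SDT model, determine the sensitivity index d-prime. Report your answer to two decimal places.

d-prime = 1.52

H = 105/128 = 0.8203
FA = 35/128 = 0.2734
z(H) = 0.9165
z(FA) = -0.6026
d' = z(H) − z(FA) = 0.9165 − (-0.6026) = 1.5191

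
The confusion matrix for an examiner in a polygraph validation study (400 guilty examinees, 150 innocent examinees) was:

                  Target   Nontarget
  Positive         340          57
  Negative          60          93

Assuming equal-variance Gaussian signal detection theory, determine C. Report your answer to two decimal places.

H = 340/400 = 0.8500
FA = 57/150 = 0.3800
z(H) = 1.036
z(FA) = -0.305
c = −½·[z(H) + z(FA)] = −0.5 × (1.036 + (-0.305)) = -0.3655
c < 0: the examiner has a liberal response bias.

C = -0.37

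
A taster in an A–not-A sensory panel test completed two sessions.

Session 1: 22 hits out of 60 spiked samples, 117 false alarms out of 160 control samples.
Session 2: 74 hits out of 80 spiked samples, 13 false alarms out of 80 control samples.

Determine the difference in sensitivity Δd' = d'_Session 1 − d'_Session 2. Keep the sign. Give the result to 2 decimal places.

Session 1: z(0.3667) = -0.341, z(0.7312) = 0.616, d' = -0.957
Session 2: z(0.9250) = 1.440, z(0.1625) = -0.984, d' = 2.424
Δd' = d'_Session 1 − d'_Session 2 = -0.957 − 2.424 = -3.381
Session 2 has the higher sensitivity.

Δd' = -3.38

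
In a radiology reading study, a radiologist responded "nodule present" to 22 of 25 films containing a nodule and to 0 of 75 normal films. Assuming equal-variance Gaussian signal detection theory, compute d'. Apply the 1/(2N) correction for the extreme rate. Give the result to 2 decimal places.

The false-alarm rate is 0/75 = 0, so apply the 1/(2N) correction: FA → 1/(2·75) = 0.00667.
z(H) = z(0.88000) = 1.175
z(FA) = z(0.00667) = -2.475
d' = 1.175 − (-2.475) = 3.650

d' = 3.65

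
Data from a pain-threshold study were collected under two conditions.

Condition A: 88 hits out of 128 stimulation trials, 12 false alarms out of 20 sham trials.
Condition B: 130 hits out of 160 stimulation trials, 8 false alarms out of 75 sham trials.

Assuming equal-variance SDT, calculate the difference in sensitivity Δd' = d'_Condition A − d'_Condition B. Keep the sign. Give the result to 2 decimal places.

Condition A: z(0.6875) = 0.489, z(0.6000) = 0.253, d' = 0.236
Condition B: z(0.8125) = 0.887, z(0.1067) = -1.244, d' = 2.131
Δd' = d'_Condition A − d'_Condition B = 0.236 − 2.131 = -1.895
Condition B has the higher sensitivity.

Δd' = -1.90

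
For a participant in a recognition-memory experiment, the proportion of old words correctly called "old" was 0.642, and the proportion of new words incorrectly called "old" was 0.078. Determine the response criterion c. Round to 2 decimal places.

c = 0.53

Φ⁻¹(H) = 0.3638
Φ⁻¹(FA) = -1.4187
c = −½·[z(H) + z(FA)] = −0.5 × (0.3638 + (-1.4187)) = 0.52745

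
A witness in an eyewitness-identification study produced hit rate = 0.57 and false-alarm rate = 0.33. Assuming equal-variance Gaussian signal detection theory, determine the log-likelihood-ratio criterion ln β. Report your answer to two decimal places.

z(H) = 0.176
z(FA) = -0.440
ln β = −½·[z(H)² − z(FA)²] = −0.5 × (0.031 − 0.194) = 0.0815

ln β = 0.08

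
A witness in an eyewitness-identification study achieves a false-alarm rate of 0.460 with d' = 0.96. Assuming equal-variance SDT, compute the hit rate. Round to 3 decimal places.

z(false-alarm rate) = z(0.460) = -0.1004
z(H) = z(FA) + d' = -0.1004 + 0.96 = 0.8596
hit rate = Φ(0.8596) = 0.8050

hit rate = 0.805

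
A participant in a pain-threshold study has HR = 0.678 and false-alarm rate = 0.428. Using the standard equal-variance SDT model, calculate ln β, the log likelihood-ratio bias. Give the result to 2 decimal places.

z(H) = z(0.678) = 0.462
z(FA) = z(0.428) = -0.181
ln β = −½·[z(H)² − z(FA)²] = −0.5 × (0.213 − 0.033) = -0.090

ln β = -0.09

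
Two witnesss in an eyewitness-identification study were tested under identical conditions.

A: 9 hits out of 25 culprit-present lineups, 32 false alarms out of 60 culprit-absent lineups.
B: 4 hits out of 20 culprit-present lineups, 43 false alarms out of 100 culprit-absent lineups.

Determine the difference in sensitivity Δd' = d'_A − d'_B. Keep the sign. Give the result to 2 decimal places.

Δd' = 0.22

A: z(0.3600) = -0.358, z(0.5333) = 0.084, d' = -0.442
B: z(0.2000) = -0.842, z(0.4300) = -0.176, d' = -0.666
Δd' = d'_A − d'_B = -0.442 − (-0.666) = 0.224
A has the higher sensitivity.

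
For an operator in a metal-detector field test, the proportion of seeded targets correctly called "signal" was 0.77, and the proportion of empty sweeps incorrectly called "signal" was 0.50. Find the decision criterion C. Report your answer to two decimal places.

z(0.77) = 0.7388, z(0.50) = 0.0000
c = −½·[z(H) + z(FA)] = −0.5 × (0.7388 + 0.0000) = -0.3694
c < 0: the operator has a liberal response bias.

C = -0.37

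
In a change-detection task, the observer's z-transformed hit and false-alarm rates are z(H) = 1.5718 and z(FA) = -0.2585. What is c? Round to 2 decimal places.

c = -0.66

c = −½·[z(H) + z(FA)] = −½·(1.5718 + (-0.2585)) = -0.65665
c < 0: the observer has a liberal response bias.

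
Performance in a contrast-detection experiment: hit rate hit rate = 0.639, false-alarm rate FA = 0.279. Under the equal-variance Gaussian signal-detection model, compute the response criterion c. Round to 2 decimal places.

c = 0.12

z(H) = z(0.639) = 0.356
z(FA) = z(0.279) = -0.586
c = −½·[z(H) + z(FA)] = −0.5 × (0.356 + (-0.586)) = 0.115
c > 0: the observer has a conservative response bias.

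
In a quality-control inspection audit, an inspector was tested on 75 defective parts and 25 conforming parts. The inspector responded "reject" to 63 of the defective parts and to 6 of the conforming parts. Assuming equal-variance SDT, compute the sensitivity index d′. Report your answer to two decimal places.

H = 63/75 = 0.8400
FA = 6/25 = 0.2400
z(0.8400) = 0.9945, z(0.2400) = -0.7063
d' = z(H) − z(FA) = 0.9945 − (-0.7063) = 1.7008

d′ = 1.70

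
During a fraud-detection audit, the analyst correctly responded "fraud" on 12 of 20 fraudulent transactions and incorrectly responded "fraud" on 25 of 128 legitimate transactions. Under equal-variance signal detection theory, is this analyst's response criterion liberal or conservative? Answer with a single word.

conservative

z(H) = 0.253, z(FA) = -0.858
c = −½·(z(H) + z(FA)) = 0.3025
c > 0 → conservative criterion (biased toward responding “no”).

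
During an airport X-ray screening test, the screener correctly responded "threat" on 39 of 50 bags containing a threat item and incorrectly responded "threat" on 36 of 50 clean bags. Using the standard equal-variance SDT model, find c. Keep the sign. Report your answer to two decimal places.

H = 39/50 = 0.7800
FA = 36/50 = 0.7200
z(0.7800) = 0.7722, z(0.7200) = 0.5828
c = −½·[z(H) + z(FA)] = −0.5 × (0.7722 + 0.5828) = -0.6775
c < 0: the screener has a liberal response bias.

c = -0.68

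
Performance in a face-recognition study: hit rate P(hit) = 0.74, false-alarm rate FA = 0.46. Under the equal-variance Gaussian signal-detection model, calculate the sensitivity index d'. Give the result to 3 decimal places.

z(H) = z(0.74) = 0.6433
z(FA) = z(0.46) = -0.1004
d' = z(H) − z(FA) = 0.6433 − (-0.1004) = 0.7437

d' = 0.744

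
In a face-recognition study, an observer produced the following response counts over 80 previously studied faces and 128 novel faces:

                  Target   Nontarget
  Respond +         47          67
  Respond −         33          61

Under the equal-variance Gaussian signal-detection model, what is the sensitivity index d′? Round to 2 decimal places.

d′ = 0.16

H = 47/80 = 0.5875
FA = 67/128 = 0.5234
z(H) = 0.2211
z(FA) = 0.0587
d' = z(H) − z(FA) = 0.2211 − 0.0587 = 0.1624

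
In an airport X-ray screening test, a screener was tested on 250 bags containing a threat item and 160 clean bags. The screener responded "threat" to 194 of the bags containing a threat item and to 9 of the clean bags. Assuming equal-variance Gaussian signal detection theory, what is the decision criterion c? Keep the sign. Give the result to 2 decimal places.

c = 0.41

H = 194/250 = 0.7760
FA = 9/160 = 0.0563
z(0.7760) = 0.759, z(0.0563) = -1.587
c = −½·[z(H) + z(FA)] = −0.5 × (0.759 + (-1.587)) = 0.414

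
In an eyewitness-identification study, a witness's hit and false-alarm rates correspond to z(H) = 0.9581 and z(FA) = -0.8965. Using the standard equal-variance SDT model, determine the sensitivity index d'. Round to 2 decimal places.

d' = 1.85

d' = z(H) − z(FA) = 0.9581 − (-0.8965) = 1.8546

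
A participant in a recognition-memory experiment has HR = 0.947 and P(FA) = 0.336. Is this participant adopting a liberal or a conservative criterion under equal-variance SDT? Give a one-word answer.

z(H) = 1.616, z(FA) = -0.423
c = −½·(z(H) + z(FA)) = -0.5965
c < 0 → liberal criterion (biased toward responding “yes”).

liberal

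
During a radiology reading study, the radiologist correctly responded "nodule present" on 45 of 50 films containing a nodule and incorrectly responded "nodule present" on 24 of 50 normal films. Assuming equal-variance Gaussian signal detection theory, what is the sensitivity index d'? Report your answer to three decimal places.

H = 45/50 = 0.9000
FA = 24/50 = 0.4800
z(H) = 1.2816
z(FA) = -0.0502
d' = z(H) − z(FA) = 1.2816 − (-0.0502) = 1.3318

d' = 1.332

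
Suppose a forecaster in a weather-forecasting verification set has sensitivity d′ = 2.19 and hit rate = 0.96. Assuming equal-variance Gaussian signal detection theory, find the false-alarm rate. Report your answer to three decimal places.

false-alarm rate = 0.330

z(hit rate) = z(0.96) = 1.7507
z(FA) = z(H) − d' = 1.7507 − 2.19 = -0.4393
false-alarm rate = Φ(-0.4393) = 0.3302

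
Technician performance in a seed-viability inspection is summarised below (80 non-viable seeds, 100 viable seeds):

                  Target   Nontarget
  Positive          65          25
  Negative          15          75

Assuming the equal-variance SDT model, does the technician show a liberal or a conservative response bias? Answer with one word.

z(H) = 0.887, z(FA) = -0.674
c = −½·(z(H) + z(FA)) = -0.1065
c < 0 → liberal criterion (biased toward responding “yes”).

liberal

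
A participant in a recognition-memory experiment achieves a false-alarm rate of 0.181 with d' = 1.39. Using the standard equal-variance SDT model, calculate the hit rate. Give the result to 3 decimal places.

z(false-alarm rate) = z(0.181) = -0.9116
z(H) = z(FA) + d' = -0.9116 + 1.39 = 0.4784
hit rate = Φ(0.4784) = 0.6838

hit rate = 0.684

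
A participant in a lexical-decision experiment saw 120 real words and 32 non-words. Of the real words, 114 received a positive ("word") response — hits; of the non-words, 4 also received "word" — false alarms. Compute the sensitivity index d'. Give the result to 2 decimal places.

d' = 2.80

H = 114/120 = 0.9500
FA = 4/32 = 0.1250
Φ⁻¹(0.9500) = 1.645, Φ⁻¹(0.1250) = -1.150
d' = z(H) − z(FA) = 1.645 − (-1.150) = 2.795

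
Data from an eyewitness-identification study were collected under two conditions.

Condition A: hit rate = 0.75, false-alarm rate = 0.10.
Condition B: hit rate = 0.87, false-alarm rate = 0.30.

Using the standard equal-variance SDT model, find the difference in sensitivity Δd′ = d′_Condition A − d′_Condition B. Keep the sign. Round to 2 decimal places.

Δd′ = 0.31

Condition A: z(0.75) = 0.674, z(0.10) = -1.282, d' = 1.956
Condition B: z(0.87) = 1.126, z(0.30) = -0.524, d' = 1.650
Δd' = d'_Condition A − d'_Condition B = 1.956 − 1.650 = 0.306
Condition A has the higher sensitivity.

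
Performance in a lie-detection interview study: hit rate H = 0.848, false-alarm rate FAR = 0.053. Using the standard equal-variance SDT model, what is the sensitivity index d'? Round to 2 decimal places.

d' = 2.64

z(H) = z(0.848) = 1.028
z(FA) = z(0.053) = -1.616
d' = z(H) − z(FA) = 1.028 − (-1.616) = 2.644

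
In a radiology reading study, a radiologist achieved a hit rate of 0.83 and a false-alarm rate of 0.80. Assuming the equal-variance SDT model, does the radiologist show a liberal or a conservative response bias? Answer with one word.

z(H) = 0.954, z(FA) = 0.842
c = −½·(z(H) + z(FA)) = -0.898
c < 0 → liberal criterion (biased toward responding “yes”).

liberal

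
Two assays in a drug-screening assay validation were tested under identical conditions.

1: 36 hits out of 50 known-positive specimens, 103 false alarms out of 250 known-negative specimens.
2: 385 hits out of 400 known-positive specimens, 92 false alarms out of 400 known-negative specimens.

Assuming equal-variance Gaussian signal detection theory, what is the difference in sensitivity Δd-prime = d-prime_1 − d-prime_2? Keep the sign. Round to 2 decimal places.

Δd-prime = -1.71

1: z(0.7200) = 0.583, z(0.4120) = -0.222, d' = 0.805
2: z(0.9625) = 1.780, z(0.2300) = -0.739, d' = 2.519
Δd' = d'_1 − d'_2 = 0.805 − 2.519 = -1.714
2 has the higher sensitivity.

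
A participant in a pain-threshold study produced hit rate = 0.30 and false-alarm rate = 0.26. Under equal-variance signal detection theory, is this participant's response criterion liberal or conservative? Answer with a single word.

conservative

z(H) = -0.524, z(FA) = -0.643
c = −½·(z(H) + z(FA)) = 0.5835
c > 0 → conservative criterion (biased toward responding “no”).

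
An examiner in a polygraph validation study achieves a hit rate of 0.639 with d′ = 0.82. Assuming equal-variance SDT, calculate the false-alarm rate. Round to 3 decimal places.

z(hit rate) = z(0.639) = 0.3558
z(FA) = z(H) − d' = 0.3558 − 0.82 = -0.4642
false-alarm rate = Φ(-0.4642) = 0.3213

false-alarm rate = 0.321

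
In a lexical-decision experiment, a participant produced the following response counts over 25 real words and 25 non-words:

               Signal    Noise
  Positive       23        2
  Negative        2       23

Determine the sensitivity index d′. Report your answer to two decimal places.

H = 23/25 = 0.9200
FA = 2/25 = 0.0800
z(H) = z(0.9200) = 1.4051
z(FA) = z(0.0800) = -1.4051
d' = z(H) − z(FA) = 1.4051 − (-1.4051) = 2.8102

d′ = 2.81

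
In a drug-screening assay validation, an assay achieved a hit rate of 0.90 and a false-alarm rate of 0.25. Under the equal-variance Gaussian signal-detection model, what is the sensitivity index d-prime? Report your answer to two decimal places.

d-prime = 1.96

z(0.90) = 1.2816, z(0.25) = -0.6745
d' = z(H) − z(FA) = 1.2816 − (-0.6745) = 1.9561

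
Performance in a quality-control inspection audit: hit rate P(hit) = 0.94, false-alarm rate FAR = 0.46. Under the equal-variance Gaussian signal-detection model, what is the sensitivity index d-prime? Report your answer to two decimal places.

d-prime = 1.66

Φ⁻¹(H) = Φ⁻¹(0.94) = 1.5548
Φ⁻¹(FA) = Φ⁻¹(0.46) = -0.1004
d' = z(H) − z(FA) = 1.5548 − (-0.1004) = 1.6552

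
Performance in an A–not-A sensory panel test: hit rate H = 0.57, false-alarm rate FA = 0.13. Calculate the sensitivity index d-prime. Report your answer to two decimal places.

Φ⁻¹(H) = 0.1764
Φ⁻¹(FA) = -1.1264
d' = z(H) − z(FA) = 0.1764 − (-1.1264) = 1.3028

d-prime = 1.30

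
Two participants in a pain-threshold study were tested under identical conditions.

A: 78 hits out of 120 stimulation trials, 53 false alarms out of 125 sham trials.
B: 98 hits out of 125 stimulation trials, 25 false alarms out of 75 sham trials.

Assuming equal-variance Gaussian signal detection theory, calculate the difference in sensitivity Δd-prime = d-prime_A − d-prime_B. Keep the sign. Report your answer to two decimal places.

A: z(0.6500) = 0.385, z(0.4240) = -0.192, d' = 0.577
B: z(0.7840) = 0.786, z(0.3333) = -0.431, d' = 1.217
Δd' = d'_A − d'_B = 0.577 − 1.217 = -0.640
B has the higher sensitivity.

Δd-prime = -0.64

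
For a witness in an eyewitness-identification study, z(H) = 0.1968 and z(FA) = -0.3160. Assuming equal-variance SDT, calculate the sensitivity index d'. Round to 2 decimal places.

d' = z(H) − z(FA) = 0.1968 − (-0.3160) = 0.5128

d' = 0.51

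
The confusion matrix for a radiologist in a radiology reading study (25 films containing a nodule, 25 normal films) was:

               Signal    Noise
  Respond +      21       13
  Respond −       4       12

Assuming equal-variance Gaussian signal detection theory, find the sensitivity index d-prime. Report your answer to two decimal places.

H = 21/25 = 0.8400
FA = 13/25 = 0.5200
z(H) = z(0.8400) = 0.994
z(FA) = z(0.5200) = 0.050
d' = z(H) − z(FA) = 0.994 − 0.050 = 0.944

d-prime = 0.94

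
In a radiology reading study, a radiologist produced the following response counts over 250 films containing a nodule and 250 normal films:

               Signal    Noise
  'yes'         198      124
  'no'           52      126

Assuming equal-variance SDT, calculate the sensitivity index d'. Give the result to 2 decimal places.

d' = 0.82

H = 198/250 = 0.7920
FA = 124/250 = 0.4960
z(H) = 0.8134
z(FA) = -0.0100
d' = z(H) − z(FA) = 0.8134 − (-0.0100) = 0.8234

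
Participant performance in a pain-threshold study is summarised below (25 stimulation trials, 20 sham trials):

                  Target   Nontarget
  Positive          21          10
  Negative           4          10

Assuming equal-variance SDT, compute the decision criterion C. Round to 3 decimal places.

C = -0.497

H = 21/25 = 0.8400
FA = 10/20 = 0.5000
Φ⁻¹(H) = 0.9945
Φ⁻¹(FA) = 0.0000
c = −½·[z(H) + z(FA)] = −0.5 × (0.9945 + 0.0000) = -0.49725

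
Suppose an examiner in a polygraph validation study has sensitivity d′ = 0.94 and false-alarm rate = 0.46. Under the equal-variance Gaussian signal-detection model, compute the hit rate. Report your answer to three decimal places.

hit rate = 0.799

z(false-alarm rate) = z(0.46) = -0.1004
z(H) = z(FA) + d' = -0.1004 + 0.94 = 0.8396
hit rate = Φ(0.8396) = 0.7994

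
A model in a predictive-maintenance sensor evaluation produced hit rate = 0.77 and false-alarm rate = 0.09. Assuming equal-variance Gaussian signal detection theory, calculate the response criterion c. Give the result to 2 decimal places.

c = 0.30

z(H) = z(0.77) = 0.7388
z(FA) = z(0.09) = -1.3408
c = −½·[z(H) + z(FA)] = −0.5 × (0.7388 + (-1.3408)) = 0.3010
c > 0: the model has a conservative response bias.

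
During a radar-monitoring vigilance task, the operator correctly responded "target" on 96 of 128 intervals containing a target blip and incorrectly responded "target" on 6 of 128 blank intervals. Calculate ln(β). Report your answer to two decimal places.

ln β = 1.18

H = 96/128 = 0.7500
FA = 6/128 = 0.0469
Φ⁻¹(0.7500) = 0.674, Φ⁻¹(0.0469) = -1.676
ln β = −½·[z(H)² − z(FA)²] = −0.5 × (0.454 − 2.809) = 1.1775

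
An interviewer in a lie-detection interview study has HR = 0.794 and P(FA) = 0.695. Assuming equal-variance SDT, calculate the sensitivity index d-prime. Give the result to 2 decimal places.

z(H) = z(0.794) = 0.820
z(FA) = z(0.695) = 0.510
d' = z(H) − z(FA) = 0.820 − 0.510 = 0.310

d-prime = 0.31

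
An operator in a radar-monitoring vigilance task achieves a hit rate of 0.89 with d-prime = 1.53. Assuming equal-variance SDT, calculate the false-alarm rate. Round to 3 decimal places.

z(hit rate) = z(0.89) = 1.2265
z(FA) = z(H) − d' = 1.2265 − 1.53 = -0.3035
false-alarm rate = Φ(-0.3035) = 0.3808

false-alarm rate = 0.381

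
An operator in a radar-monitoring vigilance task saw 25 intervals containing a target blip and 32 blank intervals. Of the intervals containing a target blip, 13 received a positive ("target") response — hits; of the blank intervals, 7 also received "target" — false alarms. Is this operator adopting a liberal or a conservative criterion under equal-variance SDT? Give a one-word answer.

z(H) = 0.050, z(FA) = -0.776
c = −½·(z(H) + z(FA)) = 0.363
c > 0 → conservative criterion (biased toward responding “no”).

conservative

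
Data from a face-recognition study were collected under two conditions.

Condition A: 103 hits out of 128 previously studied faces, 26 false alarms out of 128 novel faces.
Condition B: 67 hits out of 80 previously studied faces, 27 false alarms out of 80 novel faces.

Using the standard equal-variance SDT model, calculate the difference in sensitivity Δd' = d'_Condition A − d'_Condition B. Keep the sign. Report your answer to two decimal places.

Condition A: z(0.8047) = 0.859, z(0.2031) = -0.831, d' = 1.690
Condition B: z(0.8375) = 0.984, z(0.3375) = -0.419, d' = 1.403
Δd' = d'_Condition A − d'_Condition B = 1.690 − 1.403 = 0.287
Condition A has the higher sensitivity.

Δd' = 0.29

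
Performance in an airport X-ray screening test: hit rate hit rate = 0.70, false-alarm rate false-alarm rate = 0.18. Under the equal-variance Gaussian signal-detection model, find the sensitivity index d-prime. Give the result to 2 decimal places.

z(H) = 0.5244
z(FA) = -0.9154
d' = z(H) − z(FA) = 0.5244 − (-0.9154) = 1.4398

d-prime = 1.44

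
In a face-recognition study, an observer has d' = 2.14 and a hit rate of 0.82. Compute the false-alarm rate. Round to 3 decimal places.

z(hit rate) = z(0.82) = 0.9154
z(FA) = z(H) − d' = 0.9154 − 2.14 = -1.2246
false-alarm rate = Φ(-1.2246) = 0.1104

false-alarm rate = 0.110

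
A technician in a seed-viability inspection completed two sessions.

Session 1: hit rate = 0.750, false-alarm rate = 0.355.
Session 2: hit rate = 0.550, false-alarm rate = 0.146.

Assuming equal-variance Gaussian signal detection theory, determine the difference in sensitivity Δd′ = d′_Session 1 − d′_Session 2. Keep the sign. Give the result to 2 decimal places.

Session 1: z(0.750) = 0.674, z(0.355) = -0.372, d' = 1.046
Session 2: z(0.550) = 0.126, z(0.146) = -1.054, d' = 1.180
Δd' = d'_Session 1 − d'_Session 2 = 1.046 − 1.180 = -0.134
Session 2 has the higher sensitivity.

Δd′ = -0.13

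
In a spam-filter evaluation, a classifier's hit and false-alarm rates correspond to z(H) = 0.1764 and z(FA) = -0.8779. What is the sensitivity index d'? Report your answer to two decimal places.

d' = 1.05

d' = z(H) − z(FA) = 0.1764 − (-0.8779) = 1.0543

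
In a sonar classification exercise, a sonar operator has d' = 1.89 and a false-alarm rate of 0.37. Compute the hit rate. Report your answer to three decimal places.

z(false-alarm rate) = z(0.37) = -0.3319
z(H) = z(FA) + d' = -0.3319 + 1.89 = 1.5581
hit rate = Φ(1.5581) = 0.9404

hit rate = 0.940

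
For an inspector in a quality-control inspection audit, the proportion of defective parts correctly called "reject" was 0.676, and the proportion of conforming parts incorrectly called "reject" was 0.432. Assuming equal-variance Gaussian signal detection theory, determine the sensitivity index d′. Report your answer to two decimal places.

d′ = 0.63

z(H) = z(0.676) = 0.4565
z(FA) = z(0.432) = -0.1713
d' = z(H) − z(FA) = 0.4565 − (-0.1713) = 0.6278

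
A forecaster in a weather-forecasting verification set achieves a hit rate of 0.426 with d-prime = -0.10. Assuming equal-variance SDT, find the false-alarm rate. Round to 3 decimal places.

z(hit rate) = z(0.426) = -0.1866
z(FA) = z(H) − d' = -0.1866 − (-0.10) = -0.0866
false-alarm rate = Φ(-0.0866) = 0.4655

false-alarm rate = 0.466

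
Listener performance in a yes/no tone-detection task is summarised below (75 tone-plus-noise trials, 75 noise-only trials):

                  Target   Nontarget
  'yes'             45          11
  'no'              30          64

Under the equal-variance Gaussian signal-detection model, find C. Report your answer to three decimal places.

C = 0.399

H = 45/75 = 0.6000
FA = 11/75 = 0.1467
Φ⁻¹(H) = Φ⁻¹(0.6000) = 0.2533
Φ⁻¹(FA) = Φ⁻¹(0.1467) = -1.0507
c = −½·[z(H) + z(FA)] = −0.5 × (0.2533 + (-1.0507)) = 0.3987
c > 0: the listener has a conservative response bias.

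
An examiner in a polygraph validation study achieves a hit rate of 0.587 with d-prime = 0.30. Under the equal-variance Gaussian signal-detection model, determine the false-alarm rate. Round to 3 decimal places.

false-alarm rate = 0.468

z(hit rate) = z(0.587) = 0.2198
z(FA) = z(H) − d' = 0.2198 − 0.30 = -0.0802
false-alarm rate = Φ(-0.0802) = 0.4680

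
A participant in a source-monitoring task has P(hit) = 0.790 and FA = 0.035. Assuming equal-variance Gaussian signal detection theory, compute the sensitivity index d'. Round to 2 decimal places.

z(H) = z(0.790) = 0.8064
z(FA) = z(0.035) = -1.8119
d' = z(H) − z(FA) = 0.8064 − (-1.8119) = 2.6183

d' = 2.62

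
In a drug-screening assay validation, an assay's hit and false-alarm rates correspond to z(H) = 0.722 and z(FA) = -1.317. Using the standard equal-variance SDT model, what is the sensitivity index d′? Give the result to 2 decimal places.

d' = z(H) − z(FA) = 0.722 − (-1.317) = 2.039

d′ = 2.04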